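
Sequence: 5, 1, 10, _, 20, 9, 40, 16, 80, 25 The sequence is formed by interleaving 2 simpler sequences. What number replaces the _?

4

Split by position mod 2 into 2 tracks.
Track A = 5, 10, 20, 40, 80: multiplying by 2 each time.
Track B = 1, ?, 9, 16, 25: the squares 1², 2², 3², ….
Track B's pattern makes the blank 4.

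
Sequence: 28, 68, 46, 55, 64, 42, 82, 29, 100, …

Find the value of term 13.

Split by position mod 2 into 2 tracks.
Track A: 28, 46, 64, 82, 100 (arithmetic, step +18).
Track B: 68, 55, 42, 29 (arithmetic, step −13).
Position 13 falls in track A as its term 7, giving 136.

136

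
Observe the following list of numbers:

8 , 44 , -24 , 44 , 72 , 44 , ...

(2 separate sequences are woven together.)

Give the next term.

-216

The terms cycle through 2 interleaved subsequences.
Subsequence A: 8, -24, 72. Geometric, ×-3 each step.
Subsequence B: 44, 44, 44. Constant 44.
The 7th slot belongs to subsequence A; its 4th term is -216.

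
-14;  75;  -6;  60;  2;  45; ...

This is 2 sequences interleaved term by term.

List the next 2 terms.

10, 30

The terms cycle through 2 interleaved subsequences.
Track A: -14, -6, 2. Arithmetic with common difference +8.
Track B: 75, 60, 45. Arithmetic, step −15.
The 7th slot belongs to track A; its 4th term is 10.
The 8th slot belongs to track B; its 4th term is 30.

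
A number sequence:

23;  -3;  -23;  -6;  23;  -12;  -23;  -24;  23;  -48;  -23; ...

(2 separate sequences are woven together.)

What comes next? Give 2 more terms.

Odd-indexed and even-indexed terms follow separate rules.
Track A = 23, -23, 23, -23, 23, -23: the oscillation 23·(−1)^(n+1).
Track B = -3, -6, -12, -24, -48: multiplying by 2 each time.
Position 12 falls in track B as its term 6, giving -96.
The 13th slot belongs to track A; its 7th term is 23.

-96, 23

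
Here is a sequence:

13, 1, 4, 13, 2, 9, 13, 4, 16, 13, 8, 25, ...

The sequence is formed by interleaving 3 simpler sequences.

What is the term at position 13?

13

Split by position mod 3: positions 1, 4, 7, … form one track, and each other residue class forms its own.
Track A = 13, 13, 13, 13: the constant sequence 13.
Track B = 1, 2, 4, 8: geometric with ratio 2.
Track C = 4, 9, 16, 25: consecutive squares n² from n = 2.
Term 13 comes from track A (its 5th entry): 13.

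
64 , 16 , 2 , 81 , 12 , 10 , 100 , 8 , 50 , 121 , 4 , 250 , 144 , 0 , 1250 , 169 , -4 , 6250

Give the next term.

Split by position mod 3 into 3 tracks.
Subsequence A: 64, 81, 100, 121, 144, 169 — consecutive squares n² from n = 8.
Subsequence B: 16, 12, 8, 4, 0, -4 — subtracting 4 each time.
Subsequence C: 2, 10, 50, 250, 1250, 6250 — geometric, ×5 each step.
Position 19 falls in subsequence A as its term 7, giving 196.

196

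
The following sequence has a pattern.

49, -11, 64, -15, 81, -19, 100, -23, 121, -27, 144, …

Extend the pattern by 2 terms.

-31, 169

Taking every 2nd term gives 2 separate tracks.
Subsequence A: 49, 64, 81, 100, 121, 144 — consecutive squares n² from n = 7.
Subsequence B: -11, -15, -19, -23, -27 — arithmetic, step −4.
The 12th slot belongs to subsequence B; its 6th term is -31.
The 13th slot belongs to subsequence A; its 7th term is 169.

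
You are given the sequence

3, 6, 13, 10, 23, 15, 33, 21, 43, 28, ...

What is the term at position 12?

Taking every 2nd term gives 2 separate tracks.
Track A = 3, 13, 23, 33, 43: arithmetic with common difference +10.
Track B = 6, 10, 15, 21, 28: triangular numbers starting at T_3.
Position 12 falls in track B as its term 6, giving 36.

36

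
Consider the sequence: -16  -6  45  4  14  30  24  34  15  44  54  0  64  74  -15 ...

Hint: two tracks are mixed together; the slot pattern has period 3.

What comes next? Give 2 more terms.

Positions follow the repeating pattern AAB; grouping by letter gives 2 tracks.
Track A: -16, -6, 4, 14, 24, 34, 44, 54, 64, 74. Arithmetic with common difference +10.
Track B: 45, 30, 15, 0, -15. Linear: a_n = 60 − 15·n.
Term 16 comes from track A (its 11th entry): 84.
Position 17 falls in track A as its term 12, giving 94.

84, 94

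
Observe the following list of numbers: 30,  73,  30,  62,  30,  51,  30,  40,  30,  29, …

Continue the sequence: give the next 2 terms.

30, 18

The terms cycle through 2 interleaved subsequences.
Stream A: 30, 30, 30, 30, 30 (the constant sequence 30).
Stream B: 73, 62, 51, 40, 29 (arithmetic with common difference −11).
The 11th slot belongs to stream A; its 6th term is 30.
Term 12 comes from stream B (its 6th entry): 18.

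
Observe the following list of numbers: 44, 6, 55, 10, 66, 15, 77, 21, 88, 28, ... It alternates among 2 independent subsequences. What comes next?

Taking every 2nd term gives 2 separate tracks.
Track A = 44, 55, 66, 77, 88: arithmetic with common difference +11.
Track B = 6, 10, 15, 21, 28: triangular numbers starting at T_3.
Term 11 comes from track A (its 6th entry): 99.

99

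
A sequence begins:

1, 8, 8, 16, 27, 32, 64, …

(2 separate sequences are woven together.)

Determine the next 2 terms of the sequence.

64, 125

Odd-indexed and even-indexed terms follow separate rules.
Track A: 1, 8, 27, 64. Consecutive cubes n³ from n = 1.
Track B: 8, 16, 32. Powers 2^3, 2^4, 2^5, ….
Term 8 comes from track B (its 4th entry): 64.
The 9th slot belongs to track A; its 5th term is 125.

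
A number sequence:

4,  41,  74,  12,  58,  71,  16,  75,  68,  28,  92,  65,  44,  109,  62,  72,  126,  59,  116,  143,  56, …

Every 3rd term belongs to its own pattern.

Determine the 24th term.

Split by position mod 3 into 3 tracks.
Stream A is 4, 12, 16, 28, 44, 72, 116, which is a Fibonacci-like recurrence a_n = a_{n-1} + a_{n-2}.
Stream B is 41, 58, 75, 92, 109, 126, 143, which is adding 17 each time.
Stream C is 74, 71, 68, 65, 62, 59, 56, which is arithmetic with common difference −3.
Term 24 comes from stream C (its 8th entry): 53.

53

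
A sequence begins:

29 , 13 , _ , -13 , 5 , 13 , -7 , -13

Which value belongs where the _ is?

Taking every 2nd term gives 2 separate tracks.
Track A: 29, ?, 5, -7 — subtracting 12 each time.
Track B: 13, -13, 13, -13 — oscillating between 13 and -13.
Track A's pattern makes the blank 17.

17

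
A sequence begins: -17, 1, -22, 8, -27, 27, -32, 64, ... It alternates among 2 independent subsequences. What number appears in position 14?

343

Positions 1, 3, 5, … form one subsequence and positions 2, 4, 6, … form another.
Subsequence A is -17, -22, -27, -32, which is arithmetic with common difference −5.
Subsequence B is 1, 8, 27, 64, which is consecutive cubes n³ from n = 1.
Position 14 → subsequence B, term 7 = 343.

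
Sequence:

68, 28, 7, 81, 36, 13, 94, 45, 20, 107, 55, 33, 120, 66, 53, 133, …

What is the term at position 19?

The terms cycle through 3 interleaved subsequences.
Track A: 68, 81, 94, 107, 120, 133. Arithmetic, step +13.
Track B: 28, 36, 45, 55, 66. The triangular numbers T_7, T_8, ….
Track C: 7, 13, 20, 33, 53. A Fibonacci-like recurrence a_n = a_{n-1} + a_{n-2}.
The 19th slot belongs to track A; its 7th term is 146.

146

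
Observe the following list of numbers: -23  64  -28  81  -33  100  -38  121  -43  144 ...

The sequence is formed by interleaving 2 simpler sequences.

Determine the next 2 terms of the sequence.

-48, 169

Taking every 2nd term gives 2 separate tracks.
Subsequence A: -23, -28, -33, -38, -43 (arithmetic, step −5).
Subsequence B: 64, 81, 100, 121, 144 (the squares 8², 9², 10², …).
Position 11 falls in subsequence A as its term 6, giving -48.
Term 12 comes from subsequence B (its 6th entry): 169.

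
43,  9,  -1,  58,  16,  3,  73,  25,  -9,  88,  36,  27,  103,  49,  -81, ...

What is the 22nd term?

Read the sequence 3 terms at a time; column i is its own pattern.
Track A: 43, 58, 73, 88, 103 — arithmetic, step +15.
Track B: 9, 16, 25, 36, 49 — the squares 3², 4², 5², ….
Track C: -1, 3, -9, 27, -81 — multiplying by -3 each time.
Position 22 falls in track A as its term 8, giving 148.

148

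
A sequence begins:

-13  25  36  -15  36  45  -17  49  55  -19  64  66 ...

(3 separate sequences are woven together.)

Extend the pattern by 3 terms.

Split by position mod 3 into 3 tracks.
Track A: -13, -15, -17, -19 — linear: a_n = -11 − 2·n.
Track B: 25, 36, 49, 64 — consecutive squares n² from n = 5.
Track C: 36, 45, 55, 66 — the triangular numbers T_8, T_9, ….
Term 13 comes from track A (its 5th entry): -21.
Term 14 comes from track B (its 5th entry): 81.
The 15th slot belongs to track C; its 5th term is 78.

-21, 81, 78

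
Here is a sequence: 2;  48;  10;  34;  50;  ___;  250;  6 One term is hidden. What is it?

Positions 1, 3, 5, … form one subsequence and positions 2, 4, 6, … form another.
Stream A is 2, 10, 50, 250, which is a geometric progression (common ratio 5).
Stream B is 48, 34, ?, 6, which is arithmetic with common difference −14.
So the missing entry in stream B is 20.

20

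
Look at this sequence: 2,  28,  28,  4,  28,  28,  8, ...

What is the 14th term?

28

The slot pattern repeats as ABB (period 3), so there are 2 interleaved tracks.
Subsequence A is 2, 4, 8, which is a geometric progression (common ratio 2).
Subsequence B is 28, 28, 28, 28, which is constant 28.
Term 14 comes from subsequence B (its 9th entry): 28.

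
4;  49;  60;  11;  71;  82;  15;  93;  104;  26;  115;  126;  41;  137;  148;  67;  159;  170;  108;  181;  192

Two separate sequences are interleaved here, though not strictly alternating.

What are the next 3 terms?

175, 203, 214

Reading positions in blocks of 3 reveals the pattern ABB — 2 tracks woven together.
Subsequence A is 4, 11, 15, 26, 41, 67, 108, which is a Fibonacci-like recurrence a_n = a_{n-1} + a_{n-2}.
Subsequence B is 49, 60, 71, 82, 93, 104, 115, 126, 137, 148, 159, 170, 181, 192, which is adding 11 each time.
Position 22 → subsequence A, term 8 = 175.
The 23rd slot belongs to subsequence B; its 15th term is 203.
Position 24 → subsequence B, term 16 = 214.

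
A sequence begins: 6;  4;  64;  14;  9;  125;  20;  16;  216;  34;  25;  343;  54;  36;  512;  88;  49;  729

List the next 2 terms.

142, 64

Read the sequence 3 terms at a time; column i is its own pattern.
Stream A: 6, 14, 20, 34, 54, 88. Each term equals the sum of the previous two.
Stream B: 4, 9, 16, 25, 36, 49. Consecutive squares n² from n = 2.
Stream C: 64, 125, 216, 343, 512, 729. The cubes 4³, 5³, 6³, ….
The 19th slot belongs to stream A; its 7th term is 142.
Position 20 falls in stream B as its term 7, giving 64.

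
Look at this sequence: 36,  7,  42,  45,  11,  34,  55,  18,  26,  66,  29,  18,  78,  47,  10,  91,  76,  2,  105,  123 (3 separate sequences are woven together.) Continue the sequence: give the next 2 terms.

-6, 120

Read the sequence 3 terms at a time; column i is its own pattern.
Track A: 36, 45, 55, 66, 78, 91, 105. The triangular numbers T_8, T_9, ….
Track B: 7, 11, 18, 29, 47, 76, 123. Fibonacci-style (each term is the sum of the two before it).
Track C: 42, 34, 26, 18, 10, 2. Subtracting 8 each time.
Position 21 falls in track C as its term 7, giving -6.
Term 22 comes from track A (its 8th entry): 120.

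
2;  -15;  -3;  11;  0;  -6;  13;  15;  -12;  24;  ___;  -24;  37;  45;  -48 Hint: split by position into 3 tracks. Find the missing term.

Read the sequence 3 terms at a time; column i is its own pattern.
Subsequence A: 2, 11, 13, 24, 37 — Fibonacci-style (each term is the sum of the two before it).
Subsequence B: -15, 0, 15, ?, 45 — adding 15 each time.
Subsequence C: -3, -6, -12, -24, -48 — multiplying by 2 each time.
So the missing entry in subsequence B is 30.

30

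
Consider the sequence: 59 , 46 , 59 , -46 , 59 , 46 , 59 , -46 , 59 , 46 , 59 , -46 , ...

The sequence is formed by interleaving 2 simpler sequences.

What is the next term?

59

Taking every 2nd term gives 2 separate tracks.
Track A: 59, 59, 59, 59, 59, 59 (always 59).
Track B: 46, -46, 46, -46, 46, -46 (the oscillation 46·(−1)^(n+1)).
Position 13 falls in track A as its term 7, giving 59.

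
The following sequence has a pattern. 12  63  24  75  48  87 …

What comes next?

96

Taking every 2nd term gives 2 separate tracks.
Track A is 12, 24, 48, which is a geometric progression (common ratio 2).
Track B is 63, 75, 87, which is arithmetic with common difference +12.
Position 7 falls in track A as its term 4, giving 96.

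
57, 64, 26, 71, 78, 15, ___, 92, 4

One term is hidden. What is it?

Positions follow the repeating pattern AAB; grouping by letter gives 2 tracks.
Subsequence A: 57, 64, 71, 78, ?, 92 (arithmetic, step +7).
Subsequence B: 26, 15, 4 (subtracting 11 each time).
Filling subsequence A at index 5 by its rule yields 85.

85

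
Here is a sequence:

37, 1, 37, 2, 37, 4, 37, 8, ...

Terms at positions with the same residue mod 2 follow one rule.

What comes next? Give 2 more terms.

37, 16

The terms cycle through 2 interleaved subsequences.
Stream A: 37, 37, 37, 37 — the constant sequence 37.
Stream B: 1, 2, 4, 8 — powers 2^0, 2^1, 2^2, ….
Position 9 falls in stream A as its term 5, giving 37.
The 10th slot belongs to stream B; its 5th term is 16.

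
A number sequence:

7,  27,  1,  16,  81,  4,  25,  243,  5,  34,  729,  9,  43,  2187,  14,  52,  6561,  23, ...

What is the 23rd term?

Read the sequence 3 terms at a time; column i is its own pattern.
Stream A = 7, 16, 25, 34, 43, 52: linear: a_n = -2 + 9·n.
Stream B = 27, 81, 243, 729, 2187, 6561: powers of 3.
Stream C = 1, 4, 5, 9, 14, 23: each term equals the sum of the previous two.
Position 23 falls in stream B as its term 8, giving 59049.

59049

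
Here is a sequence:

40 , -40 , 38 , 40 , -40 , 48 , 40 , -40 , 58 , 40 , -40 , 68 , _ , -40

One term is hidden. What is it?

The slot pattern repeats as AAB (period 3), so there are 2 interleaved tracks.
Subsequence A: 40, -40, 40, -40, 40, -40, 40, -40, ?, -40 — the oscillation 40·(−1)^(n+1).
Subsequence B: 38, 48, 58, 68 — arithmetic, step +10.
The gap is subsequence A's term 9; the rule gives 40.

40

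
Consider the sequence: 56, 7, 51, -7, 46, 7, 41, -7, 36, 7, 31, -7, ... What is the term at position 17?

The terms cycle through 2 interleaved subsequences.
Subsequence A: 56, 51, 46, 41, 36, 31 — arithmetic with common difference −5.
Subsequence B: 7, -7, 7, -7, 7, -7 — the oscillation 7·(−1)^(n+1).
Position 17 → subsequence A, term 9 = 16.

16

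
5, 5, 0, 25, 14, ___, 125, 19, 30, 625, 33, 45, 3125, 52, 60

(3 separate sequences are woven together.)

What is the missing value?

15

Split by position mod 3 into 3 tracks.
Track A: 5, 25, 125, 625, 3125. Powers 5^1, 5^2, 5^3, ….
Track B: 5, 14, 19, 33, 52. Fibonacci-style (each term is the sum of the two before it).
Track C: 0, ?, 30, 45, 60. Adding 15 each time.
So the missing entry in track C is 15.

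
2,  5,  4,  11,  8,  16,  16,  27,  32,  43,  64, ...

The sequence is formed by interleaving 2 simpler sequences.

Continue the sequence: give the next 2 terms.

70, 128

Odd-indexed and even-indexed terms follow separate rules.
Track A: 2, 4, 8, 16, 32, 64. Successive powers of 2.
Track B: 5, 11, 16, 27, 43. A Fibonacci-like recurrence a_n = a_{n-1} + a_{n-2}.
Position 12 → track B, term 6 = 70.
Position 13 → track A, term 7 = 128.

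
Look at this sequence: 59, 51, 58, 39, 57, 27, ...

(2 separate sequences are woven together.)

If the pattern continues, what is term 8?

Taking every 2nd term gives 2 separate tracks.
Track A: 59, 58, 57 — subtracting 1 each time.
Track B: 51, 39, 27 — subtracting 12 each time.
Position 8 falls in track B as its term 4, giving 15.

15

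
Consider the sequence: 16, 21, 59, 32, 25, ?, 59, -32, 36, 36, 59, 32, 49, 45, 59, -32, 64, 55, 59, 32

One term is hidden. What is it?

Read the sequence 4 terms at a time; column i is its own pattern.
Stream A: 16, 25, 36, 49, 64. Perfect squares starting at 4².
Stream B: 21, ?, 36, 45, 55. Triangular numbers n(n+1)/2 for n = 6, 7, ….
Stream C: 59, 59, 59, 59, 59. The constant sequence 59.
Stream D: 32, -32, 32, -32, 32. Alternating ±32.
So the missing entry in stream B is 28.

28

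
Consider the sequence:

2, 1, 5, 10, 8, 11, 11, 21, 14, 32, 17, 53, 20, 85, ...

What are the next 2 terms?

23, 138

The terms cycle through 2 interleaved subsequences.
Stream A = 2, 5, 8, 11, 14, 17, 20: arithmetic with common difference +3.
Stream B = 1, 10, 11, 21, 32, 53, 85: each term equals the sum of the previous two.
Position 15 → stream A, term 8 = 23.
Position 16 → stream B, term 8 = 138.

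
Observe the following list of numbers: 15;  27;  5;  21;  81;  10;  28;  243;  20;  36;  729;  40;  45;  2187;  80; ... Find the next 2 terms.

55, 6561

Read the sequence 3 terms at a time; column i is its own pattern.
Stream A: 15, 21, 28, 36, 45 (the triangular numbers T_5, T_6, …).
Stream B: 27, 81, 243, 729, 2187 (powers 3^3, 3^4, 3^5, …).
Stream C: 5, 10, 20, 40, 80 (geometric with ratio 2).
Term 16 comes from stream A (its 6th entry): 55.
Term 17 comes from stream B (its 6th entry): 6561.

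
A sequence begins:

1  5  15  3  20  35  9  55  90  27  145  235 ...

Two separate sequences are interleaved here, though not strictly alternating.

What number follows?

The slot pattern repeats as ABB (period 3), so there are 2 interleaved tracks.
Stream A: 1, 3, 9, 27. Geometric, ×3 each step.
Stream B: 5, 15, 20, 35, 55, 90, 145, 235. A Fibonacci-like recurrence a_n = a_{n-1} + a_{n-2}.
The 13th slot belongs to stream A; its 5th term is 81.

81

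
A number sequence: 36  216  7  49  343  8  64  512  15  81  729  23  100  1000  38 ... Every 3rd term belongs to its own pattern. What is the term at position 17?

1331

Split by position mod 3 into 3 tracks.
Track A = 36, 49, 64, 81, 100: perfect squares starting at 6².
Track B = 216, 343, 512, 729, 1000: consecutive cubes n³ from n = 6.
Track C = 7, 8, 15, 23, 38: a Fibonacci-like recurrence a_n = a_{n-1} + a_{n-2}.
Position 17 → track B, term 6 = 1331.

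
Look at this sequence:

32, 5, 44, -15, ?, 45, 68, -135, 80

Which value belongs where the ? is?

Split by position mod 2 into 2 tracks.
Track A: 32, 44, ?, 68, 80 (adding 12 each time).
Track B: 5, -15, 45, -135 (a geometric progression (common ratio -3)).
Filling track A at index 3 by its rule yields 56.

56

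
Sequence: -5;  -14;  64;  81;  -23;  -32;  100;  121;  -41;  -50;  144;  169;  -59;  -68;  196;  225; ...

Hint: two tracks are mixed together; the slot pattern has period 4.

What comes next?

Positions follow the repeating pattern AABB; grouping by letter gives 2 tracks.
Track A is -5, -14, -23, -32, -41, -50, -59, -68, which is arithmetic, step −9.
Track B is 64, 81, 100, 121, 144, 169, 196, 225, which is perfect squares starting at 8².
The 17th slot belongs to track A; its 9th term is -77.

-77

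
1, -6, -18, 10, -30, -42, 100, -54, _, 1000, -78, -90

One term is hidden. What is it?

Positions follow the repeating pattern ABB; grouping by letter gives 2 tracks.
Stream A = 1, 10, 100, 1000: geometric, ×10 each step.
Stream B = -6, -18, -30, -42, -54, ?, -78, -90: arithmetic, step −12.
The gap is stream B's term 6; the rule gives -66.

-66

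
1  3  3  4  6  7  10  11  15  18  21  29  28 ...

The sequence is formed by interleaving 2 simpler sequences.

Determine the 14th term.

The terms cycle through 2 interleaved subsequences.
Subsequence A: 1, 3, 6, 10, 15, 21, 28 — triangular numbers starting at T_1.
Subsequence B: 3, 4, 7, 11, 18, 29 — a Fibonacci-like recurrence a_n = a_{n-1} + a_{n-2}.
Position 14 → subsequence B, term 7 = 47.

47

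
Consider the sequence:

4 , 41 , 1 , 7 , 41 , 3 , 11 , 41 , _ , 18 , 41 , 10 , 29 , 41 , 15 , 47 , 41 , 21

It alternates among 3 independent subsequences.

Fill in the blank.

6

Read the sequence 3 terms at a time; column i is its own pattern.
Subsequence A: 4, 7, 11, 18, 29, 47 — Fibonacci-style (each term is the sum of the two before it).
Subsequence B: 41, 41, 41, 41, 41, 41 — the constant sequence 41.
Subsequence C: 1, 3, ?, 10, 15, 21 — triangular numbers n(n+1)/2 for n = 1, 2, ….
Filling subsequence C at index 3 by its rule yields 6.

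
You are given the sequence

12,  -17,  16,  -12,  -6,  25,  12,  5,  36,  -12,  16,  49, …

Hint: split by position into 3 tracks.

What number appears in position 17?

Split by position mod 3 into 3 tracks.
Subsequence A = 12, -12, 12, -12: the oscillation 12·(−1)^(n+1).
Subsequence B = -17, -6, 5, 16: adding 11 each time.
Subsequence C = 16, 25, 36, 49: the squares 4², 5², 6², ….
The 17th slot belongs to subsequence B; its 6th term is 38.

38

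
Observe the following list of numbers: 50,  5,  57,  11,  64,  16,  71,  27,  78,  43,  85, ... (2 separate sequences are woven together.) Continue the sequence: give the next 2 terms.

Odd-indexed and even-indexed terms follow separate rules.
Track A: 50, 57, 64, 71, 78, 85 (arithmetic with common difference +7).
Track B: 5, 11, 16, 27, 43 (each term equals the sum of the previous two).
The 12th slot belongs to track B; its 6th term is 70.
Position 13 falls in track A as its term 7, giving 92.

70, 92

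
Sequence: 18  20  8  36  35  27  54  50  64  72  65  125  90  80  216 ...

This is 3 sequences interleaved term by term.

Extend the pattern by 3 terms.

108, 95, 343

Taking every 3rd term gives 3 separate tracks.
Track A = 18, 36, 54, 72, 90: adding 18 each time.
Track B = 20, 35, 50, 65, 80: arithmetic with common difference +15.
Track C = 8, 27, 64, 125, 216: perfect cubes starting at 2³.
Term 16 comes from track A (its 6th entry): 108.
Position 17 falls in track B as its term 6, giving 95.
Position 18 falls in track C as its term 6, giving 343.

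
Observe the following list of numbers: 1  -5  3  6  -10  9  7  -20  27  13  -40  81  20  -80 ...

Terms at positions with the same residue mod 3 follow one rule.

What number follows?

243

Split by position mod 3: positions 1, 4, 7, … form one track, and each other residue class forms its own.
Track A: 1, 6, 7, 13, 20. Each term equals the sum of the previous two.
Track B: -5, -10, -20, -40, -80. Geometric with ratio 2.
Track C: 3, 9, 27, 81. Powers 3^1, 3^2, 3^3, ….
The 15th slot belongs to track C; its 5th term is 243.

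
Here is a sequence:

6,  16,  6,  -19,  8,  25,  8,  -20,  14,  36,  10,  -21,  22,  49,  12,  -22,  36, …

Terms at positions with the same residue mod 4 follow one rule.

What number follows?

Read the sequence 4 terms at a time; column i is its own pattern.
Track A is 6, 8, 14, 22, 36, which is each term equals the sum of the previous two.
Track B is 16, 25, 36, 49, which is perfect squares starting at 4².
Track C is 6, 8, 10, 12, which is linear: a_n = 4 + 2·n.
Track D is -19, -20, -21, -22, which is arithmetic, step −1.
Position 18 → track B, term 5 = 64.

64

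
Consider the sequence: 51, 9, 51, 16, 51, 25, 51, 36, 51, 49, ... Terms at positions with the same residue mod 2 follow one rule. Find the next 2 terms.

51, 64

The terms cycle through 2 interleaved subsequences.
Subsequence A is 51, 51, 51, 51, 51, which is the constant sequence 51.
Subsequence B is 9, 16, 25, 36, 49, which is the squares 3², 4², 5², ….
Position 11 falls in subsequence A as its term 6, giving 51.
Position 12 falls in subsequence B as its term 6, giving 64.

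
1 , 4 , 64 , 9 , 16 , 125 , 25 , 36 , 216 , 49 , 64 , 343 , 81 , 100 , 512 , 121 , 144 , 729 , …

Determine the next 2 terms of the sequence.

Reading positions in blocks of 3 reveals the pattern AAB — 2 tracks woven together.
Stream A: 1, 4, 9, 16, 25, 36, 49, 64, 81, 100, 121, 144. The squares 1², 2², 3², ….
Stream B: 64, 125, 216, 343, 512, 729. The cubes 4³, 5³, 6³, ….
Position 19 → stream A, term 13 = 169.
The 20th slot belongs to stream A; its 14th term is 196.

169, 196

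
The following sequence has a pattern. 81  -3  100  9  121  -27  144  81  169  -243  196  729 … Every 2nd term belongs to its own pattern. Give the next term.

Positions 1, 3, 5, … form one subsequence and positions 2, 4, 6, … form another.
Stream A: 81, 100, 121, 144, 169, 196 (perfect squares starting at 9²).
Stream B: -3, 9, -27, 81, -243, 729 (multiplying by -3 each time).
Position 13 → stream A, term 7 = 225.

225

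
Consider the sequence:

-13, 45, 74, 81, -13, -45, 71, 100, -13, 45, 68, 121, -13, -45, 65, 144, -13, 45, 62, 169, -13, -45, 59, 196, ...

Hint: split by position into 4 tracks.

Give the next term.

-13

Split by position mod 4 into 4 tracks.
Track A: -13, -13, -13, -13, -13, -13. Always -13.
Track B: 45, -45, 45, -45, 45, -45. Oscillating between 45 and -45.
Track C: 74, 71, 68, 65, 62, 59. Linear: a_n = 77 − 3·n.
Track D: 81, 100, 121, 144, 169, 196. The squares 9², 10², 11², ….
Term 25 comes from track A (its 7th entry): -13.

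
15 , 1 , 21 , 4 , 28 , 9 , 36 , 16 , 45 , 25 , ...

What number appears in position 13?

66

The terms cycle through 2 interleaved subsequences.
Track A: 15, 21, 28, 36, 45 (the triangular numbers T_5, T_6, …).
Track B: 1, 4, 9, 16, 25 (consecutive squares n² from n = 1).
Position 13 falls in track A as its term 7, giving 66.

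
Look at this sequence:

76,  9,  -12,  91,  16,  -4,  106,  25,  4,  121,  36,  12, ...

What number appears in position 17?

Read the sequence 3 terms at a time; column i is its own pattern.
Subsequence A is 76, 91, 106, 121, which is linear: a_n = 61 + 15·n.
Subsequence B is 9, 16, 25, 36, which is the squares 3², 4², 5², ….
Subsequence C is -12, -4, 4, 12, which is linear: a_n = -20 + 8·n.
The 17th slot belongs to subsequence B; its 6th term is 64.

64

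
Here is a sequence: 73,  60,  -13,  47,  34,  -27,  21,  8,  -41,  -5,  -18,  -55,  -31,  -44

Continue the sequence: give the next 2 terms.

Reading positions in blocks of 3 reveals the pattern AAB — 2 tracks woven together.
Track A = 73, 60, 47, 34, 21, 8, -5, -18, -31, -44: arithmetic with common difference −13.
Track B = -13, -27, -41, -55: subtracting 14 each time.
Term 15 comes from track B (its 5th entry): -69.
Position 16 → track A, term 11 = -57.

-69, -57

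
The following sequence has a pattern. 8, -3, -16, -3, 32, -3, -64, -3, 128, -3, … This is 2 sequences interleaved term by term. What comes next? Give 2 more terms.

Split by position mod 2 into 2 tracks.
Track A is 8, -16, 32, -64, 128, which is geometric, ×-2 each step.
Track B is -3, -3, -3, -3, -3, which is always -3.
Term 11 comes from track A (its 6th entry): -256.
Position 12 → track B, term 6 = -3.

-256, -3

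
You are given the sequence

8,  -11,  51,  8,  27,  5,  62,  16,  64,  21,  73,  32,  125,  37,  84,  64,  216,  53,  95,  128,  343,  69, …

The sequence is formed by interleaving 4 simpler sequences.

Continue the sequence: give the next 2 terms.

Split by position mod 4: positions 1, 5, 9, … form one track, and each other residue class forms its own.
Subsequence A is 8, 27, 64, 125, 216, 343, which is the cubes 2³, 3³, 4³, ….
Subsequence B is -11, 5, 21, 37, 53, 69, which is adding 16 each time.
Subsequence C is 51, 62, 73, 84, 95, which is adding 11 each time.
Subsequence D is 8, 16, 32, 64, 128, which is successive powers of 2.
Term 23 comes from subsequence C (its 6th entry): 106.
Position 24 falls in subsequence D as its term 6, giving 256.

106, 256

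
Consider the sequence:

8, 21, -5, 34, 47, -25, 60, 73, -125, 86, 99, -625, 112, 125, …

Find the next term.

-3125

The slot pattern repeats as AAB (period 3), so there are 2 interleaved tracks.
Subsequence A: 8, 21, 34, 47, 60, 73, 86, 99, 112, 125. Adding 13 each time.
Subsequence B: -5, -25, -125, -625. Geometric, ×5 each step.
Position 15 → subsequence B, term 5 = -3125.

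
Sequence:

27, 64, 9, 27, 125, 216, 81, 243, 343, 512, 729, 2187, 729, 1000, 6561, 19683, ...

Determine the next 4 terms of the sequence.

The slot pattern repeats as AABB (period 4), so there are 2 interleaved tracks.
Stream A = 27, 64, 125, 216, 343, 512, 729, 1000: perfect cubes starting at 3³.
Stream B = 9, 27, 81, 243, 729, 2187, 6561, 19683: powers of 3.
Position 17 falls in stream A as its term 9, giving 1331.
Position 18 falls in stream A as its term 10, giving 1728.
Position 19 → stream B, term 9 = 59049.
Position 20 falls in stream B as its term 10, giving 177147.

1331, 1728, 59049, 177147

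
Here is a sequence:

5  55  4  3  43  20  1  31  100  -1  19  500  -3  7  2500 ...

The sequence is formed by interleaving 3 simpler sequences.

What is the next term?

-5

Split by position mod 3 into 3 tracks.
Stream A: 5, 3, 1, -1, -3. Subtracting 2 each time.
Stream B: 55, 43, 31, 19, 7. Arithmetic with common difference −12.
Stream C: 4, 20, 100, 500, 2500. A geometric progression (common ratio 5).
The 16th slot belongs to stream A; its 6th term is -5.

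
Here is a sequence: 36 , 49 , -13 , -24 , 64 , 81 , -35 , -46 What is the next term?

Positions follow the repeating pattern AABB; grouping by letter gives 2 tracks.
Stream A: 36, 49, 64, 81. Perfect squares starting at 6².
Stream B: -13, -24, -35, -46. Arithmetic, step −11.
The 9th slot belongs to stream A; its 5th term is 100.

100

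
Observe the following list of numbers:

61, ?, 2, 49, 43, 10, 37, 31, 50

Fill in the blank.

The slot pattern repeats as AAB (period 3), so there are 2 interleaved tracks.
Track A is 61, ?, 49, 43, 37, 31, which is linear: a_n = 67 − 6·n.
Track B is 2, 10, 50, which is multiplying by 5 each time.
So the missing entry in track A is 55.

55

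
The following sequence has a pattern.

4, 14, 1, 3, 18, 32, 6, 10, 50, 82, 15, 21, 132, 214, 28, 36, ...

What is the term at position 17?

The slot pattern repeats as AABB (period 4), so there are 2 interleaved tracks.
Track A: 4, 14, 18, 32, 50, 82, 132, 214. Each term equals the sum of the previous two.
Track B: 1, 3, 6, 10, 15, 21, 28, 36. Triangular numbers starting at T_1.
Term 17 comes from track A (its 9th entry): 346.

346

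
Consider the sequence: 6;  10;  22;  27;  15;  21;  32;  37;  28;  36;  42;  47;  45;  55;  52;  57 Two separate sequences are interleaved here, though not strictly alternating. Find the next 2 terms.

66, 78

Reading positions in blocks of 4 reveals the pattern AABB — 2 tracks woven together.
Track A: 6, 10, 15, 21, 28, 36, 45, 55 (triangular numbers starting at T_3).
Track B: 22, 27, 32, 37, 42, 47, 52, 57 (adding 5 each time).
Position 17 → track A, term 9 = 66.
Position 18 falls in track A as its term 10, giving 78.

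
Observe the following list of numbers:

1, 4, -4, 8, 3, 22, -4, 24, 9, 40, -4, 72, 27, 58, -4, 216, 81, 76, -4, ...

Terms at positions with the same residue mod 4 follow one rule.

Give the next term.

Split by position mod 4: positions 1, 5, 9, … form one track, and each other residue class forms its own.
Stream A: 1, 3, 9, 27, 81. Powers of 3.
Stream B: 4, 22, 40, 58, 76. Arithmetic, step +18.
Stream C: -4, -4, -4, -4, -4. Constant -4.
Stream D: 8, 24, 72, 216. A geometric progression (common ratio 3).
Position 20 → stream D, term 5 = 648.

648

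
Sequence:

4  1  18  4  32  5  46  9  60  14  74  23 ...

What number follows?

Split by position mod 2 into 2 tracks.
Track A = 4, 18, 32, 46, 60, 74: arithmetic, step +14.
Track B = 1, 4, 5, 9, 14, 23: a Fibonacci-like recurrence a_n = a_{n-1} + a_{n-2}.
Position 13 falls in track A as its term 7, giving 88.

88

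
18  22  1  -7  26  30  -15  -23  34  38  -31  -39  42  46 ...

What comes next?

-47

Reading positions in blocks of 4 reveals the pattern AABB — 2 tracks woven together.
Stream A: 18, 22, 26, 30, 34, 38, 42, 46 (adding 4 each time).
Stream B: 1, -7, -15, -23, -31, -39 (arithmetic with common difference −8).
Position 15 falls in stream B as its term 7, giving -47.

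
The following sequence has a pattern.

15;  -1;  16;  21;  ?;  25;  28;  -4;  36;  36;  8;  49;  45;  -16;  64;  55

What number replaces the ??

2

Split by position mod 3: positions 1, 4, 7, … form one track, and each other residue class forms its own.
Subsequence A: 15, 21, 28, 36, 45, 55 (the triangular numbers T_5, T_6, …).
Subsequence B: -1, ?, -4, 8, -16 (geometric, ×-2 each step).
Subsequence C: 16, 25, 36, 49, 64 (the squares 4², 5², 6², …).
So the missing entry in subsequence B is 2.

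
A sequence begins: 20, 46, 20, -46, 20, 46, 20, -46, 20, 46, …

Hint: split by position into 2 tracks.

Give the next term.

20

Positions 1, 3, 5, … form one subsequence and positions 2, 4, 6, … form another.
Subsequence A: 20, 20, 20, 20, 20 (always 20).
Subsequence B: 46, -46, 46, -46, 46 (oscillating between 46 and -46).
Term 11 comes from subsequence A (its 6th entry): 20.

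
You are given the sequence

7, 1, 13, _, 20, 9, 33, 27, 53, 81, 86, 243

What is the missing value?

Odd-indexed and even-indexed terms follow separate rules.
Subsequence A is 7, 13, 20, 33, 53, 86, which is each term equals the sum of the previous two.
Subsequence B is 1, ?, 9, 27, 81, 243, which is powers of 3.
Subsequence B's pattern makes the blank 3.

3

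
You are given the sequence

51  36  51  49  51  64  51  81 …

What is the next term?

51

Positions 1, 3, 5, … form one subsequence and positions 2, 4, 6, … form another.
Subsequence A = 51, 51, 51, 51: constant 51.
Subsequence B = 36, 49, 64, 81: perfect squares starting at 6².
Position 9 falls in subsequence A as its term 5, giving 51.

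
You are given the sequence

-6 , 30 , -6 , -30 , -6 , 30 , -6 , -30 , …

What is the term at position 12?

-30

Split by position mod 2 into 2 tracks.
Track A = -6, -6, -6, -6: always -6.
Track B = 30, -30, 30, -30: oscillating between 30 and -30.
The 12th slot belongs to track B; its 6th term is -30.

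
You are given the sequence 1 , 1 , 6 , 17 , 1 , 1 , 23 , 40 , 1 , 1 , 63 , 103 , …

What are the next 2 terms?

1, 1

Positions follow the repeating pattern AABB; grouping by letter gives 2 tracks.
Track A: 1, 1, 1, 1, 1, 1 (always 1).
Track B: 6, 17, 23, 40, 63, 103 (a Fibonacci-like recurrence a_n = a_{n-1} + a_{n-2}).
The 13th slot belongs to track A; its 7th term is 1.
Position 14 falls in track A as its term 8, giving 1.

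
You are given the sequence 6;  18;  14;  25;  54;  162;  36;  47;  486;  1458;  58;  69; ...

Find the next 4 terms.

4374, 13122, 80, 91

Positions follow the repeating pattern AABB; grouping by letter gives 2 tracks.
Stream A: 6, 18, 54, 162, 486, 1458 — multiplying by 3 each time.
Stream B: 14, 25, 36, 47, 58, 69 — arithmetic, step +11.
Position 13 falls in stream A as its term 7, giving 4374.
Position 14 falls in stream A as its term 8, giving 13122.
Term 15 comes from stream B (its 7th entry): 80.
Position 16 falls in stream B as its term 8, giving 91.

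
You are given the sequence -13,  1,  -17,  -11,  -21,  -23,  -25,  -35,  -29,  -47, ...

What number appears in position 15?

The terms cycle through 2 interleaved subsequences.
Track A = -13, -17, -21, -25, -29: arithmetic, step −4.
Track B = 1, -11, -23, -35, -47: arithmetic, step −12.
Term 15 comes from track A (its 8th entry): -41.

-41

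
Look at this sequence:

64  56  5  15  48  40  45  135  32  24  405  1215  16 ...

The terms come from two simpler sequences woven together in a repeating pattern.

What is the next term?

8

The slot pattern repeats as AABB (period 4), so there are 2 interleaved tracks.
Track A = 64, 56, 48, 40, 32, 24, 16: subtracting 8 each time.
Track B = 5, 15, 45, 135, 405, 1215: a geometric progression (common ratio 3).
Position 14 → track A, term 8 = 8.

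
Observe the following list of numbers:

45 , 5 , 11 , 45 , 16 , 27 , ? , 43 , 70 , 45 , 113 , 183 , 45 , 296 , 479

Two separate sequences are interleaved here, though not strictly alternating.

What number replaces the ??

45

Positions follow the repeating pattern ABB; grouping by letter gives 2 tracks.
Track A: 45, 45, ?, 45, 45 — constant 45.
Track B: 5, 11, 16, 27, 43, 70, 113, 183, 296, 479 — a Fibonacci-like recurrence a_n = a_{n-1} + a_{n-2}.
Filling track A at index 3 by its rule yields 45.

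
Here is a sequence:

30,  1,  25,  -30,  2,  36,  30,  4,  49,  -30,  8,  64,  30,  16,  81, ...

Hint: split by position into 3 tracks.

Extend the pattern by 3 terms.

Split by position mod 3 into 3 tracks.
Track A: 30, -30, 30, -30, 30 — the oscillation 30·(−1)^(n+1).
Track B: 1, 2, 4, 8, 16 — powers 2^0, 2^1, 2^2, ….
Track C: 25, 36, 49, 64, 81 — the squares 5², 6², 7², ….
Term 16 comes from track A (its 6th entry): -30.
Position 17 → track B, term 6 = 32.
Term 18 comes from track C (its 6th entry): 100.

-30, 32, 100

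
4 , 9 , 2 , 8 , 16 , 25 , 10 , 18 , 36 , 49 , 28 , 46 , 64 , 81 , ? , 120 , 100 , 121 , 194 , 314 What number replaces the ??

Positions follow the repeating pattern AABB; grouping by letter gives 2 tracks.
Track A is 4, 9, 16, 25, 36, 49, 64, 81, 100, 121, which is perfect squares starting at 2².
Track B is 2, 8, 10, 18, 28, 46, ?, 120, 194, 314, which is Fibonacci-style (each term is the sum of the two before it).
Track B's pattern makes the blank 74.

74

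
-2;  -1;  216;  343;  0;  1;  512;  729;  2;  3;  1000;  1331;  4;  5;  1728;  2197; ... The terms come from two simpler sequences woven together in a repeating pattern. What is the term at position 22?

9

Reading positions in blocks of 4 reveals the pattern AABB — 2 tracks woven together.
Track A = -2, -1, 0, 1, 2, 3, 4, 5: arithmetic, step +1.
Track B = 216, 343, 512, 729, 1000, 1331, 1728, 2197: consecutive cubes n³ from n = 6.
The 22nd slot belongs to track A; its 12th term is 9.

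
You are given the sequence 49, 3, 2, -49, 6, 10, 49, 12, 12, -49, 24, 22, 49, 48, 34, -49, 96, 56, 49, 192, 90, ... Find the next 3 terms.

Split by position mod 3: positions 1, 4, 7, … form one track, and each other residue class forms its own.
Track A is 49, -49, 49, -49, 49, -49, 49, which is the oscillation 49·(−1)^(n+1).
Track B is 3, 6, 12, 24, 48, 96, 192, which is geometric with ratio 2.
Track C is 2, 10, 12, 22, 34, 56, 90, which is a Fibonacci-like recurrence a_n = a_{n-1} + a_{n-2}.
Term 22 comes from track A (its 8th entry): -49.
The 23rd slot belongs to track B; its 8th term is 384.
Position 24 falls in track C as its term 8, giving 146.

-49, 384, 146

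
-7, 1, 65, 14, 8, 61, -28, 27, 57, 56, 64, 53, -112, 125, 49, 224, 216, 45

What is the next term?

The terms cycle through 3 interleaved subsequences.
Subsequence A: -7, 14, -28, 56, -112, 224 — a geometric progression (common ratio -2).
Subsequence B: 1, 8, 27, 64, 125, 216 — perfect cubes starting at 1³.
Subsequence C: 65, 61, 57, 53, 49, 45 — subtracting 4 each time.
Position 19 falls in subsequence A as its term 7, giving -448.

-448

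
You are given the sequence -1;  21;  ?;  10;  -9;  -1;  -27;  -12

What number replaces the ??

Split by position mod 2 into 2 tracks.
Track A: -1, ?, -9, -27 — geometric, ×3 each step.
Track B: 21, 10, -1, -12 — subtracting 11 each time.
So the missing entry in track A is -3.

-3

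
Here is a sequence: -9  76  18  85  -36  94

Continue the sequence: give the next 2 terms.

72, 103

Taking every 2nd term gives 2 separate tracks.
Track A is -9, 18, -36, which is a geometric progression (common ratio -2).
Track B is 76, 85, 94, which is arithmetic with common difference +9.
Term 7 comes from track A (its 4th entry): 72.
Position 8 falls in track B as its term 4, giving 103.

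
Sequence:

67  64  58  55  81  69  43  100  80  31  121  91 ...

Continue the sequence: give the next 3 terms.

19, 144, 102

The terms cycle through 3 interleaved subsequences.
Track A = 67, 55, 43, 31: subtracting 12 each time.
Track B = 64, 81, 100, 121: the squares 8², 9², 10², ….
Track C = 58, 69, 80, 91: linear: a_n = 47 + 11·n.
The 13th slot belongs to track A; its 5th term is 19.
Position 14 → track B, term 5 = 144.
Term 15 comes from track C (its 5th entry): 102.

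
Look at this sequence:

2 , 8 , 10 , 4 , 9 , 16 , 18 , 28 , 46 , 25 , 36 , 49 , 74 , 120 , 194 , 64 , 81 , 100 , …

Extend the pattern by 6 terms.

314, 508, 822, 121, 144, 169

Reading positions in blocks of 6 reveals the pattern AAABBB — 2 tracks woven together.
Stream A = 2, 8, 10, 18, 28, 46, 74, 120, 194: each term equals the sum of the previous two.
Stream B = 4, 9, 16, 25, 36, 49, 64, 81, 100: perfect squares starting at 2².
Position 19 falls in stream A as its term 10, giving 314.
Term 20 comes from stream A (its 11th entry): 508.
Position 21 → stream A, term 12 = 822.
The 22nd slot belongs to stream B; its 10th term is 121.
The 23rd slot belongs to stream B; its 11th term is 144.
Term 24 comes from stream B (its 12th entry): 169.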